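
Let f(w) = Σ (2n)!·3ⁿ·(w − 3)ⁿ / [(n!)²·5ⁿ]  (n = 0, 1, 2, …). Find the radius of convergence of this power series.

R = 5/12

Apply the ratio test: |a_{n+1}| / |a_n| = (2n+1)·(2n+2)/(n+1)² · 3/5, which tends to 12/5 as n → ∞.
The series converges when 12/5 · |w − 3| < 1, giving R = 5/12.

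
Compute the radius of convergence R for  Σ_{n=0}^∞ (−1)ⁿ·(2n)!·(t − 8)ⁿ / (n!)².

By the ratio test, |a_{n+1}/a_n| = (2n+1)·(2n+2)/(n+1)² → 4.
Thus R = 1/(4) = 1/4.

R = 1/4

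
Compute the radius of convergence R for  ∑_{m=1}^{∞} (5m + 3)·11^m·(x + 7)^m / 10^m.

R = 10/11

Ratio test: |a_{m+1}/a_m| = [(5(m+1) + 3)/(5m + 3)] · 11/10 → 11/10 as m → ∞.
Thus R = 1/(11/10) = 10/11.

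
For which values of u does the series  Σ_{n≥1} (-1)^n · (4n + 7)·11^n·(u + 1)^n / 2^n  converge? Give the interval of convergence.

By the ratio test, |a_{n+1}/a_n| = [(4(n+1) + 7)/(4n + 7)] · 11/2 → 11/2.
Thus R = 1/(11/2) = 2/11.
Endpoint u = -9/11: the terms have absolute value of order n, which does not tend to 0, so the series diverges by the divergence test.
When u = -13/11, the terms do not tend to 0, so the series diverges.

(-13/11, -9/11)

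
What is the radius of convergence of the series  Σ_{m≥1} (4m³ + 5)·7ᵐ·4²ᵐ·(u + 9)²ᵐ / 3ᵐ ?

By the ratio test, |a_{m+1}/a_m| = [(4(m+1)³ + 5)/(4m³ + 5)] · 7·16/3 → 112/3.
Successive powers of (u + 9) differ by 2, so the series converges when |u + 9|² · 112/3 < 1, i.e. |u + 9| < √(3/112). So R = √21/28.

R = √21/28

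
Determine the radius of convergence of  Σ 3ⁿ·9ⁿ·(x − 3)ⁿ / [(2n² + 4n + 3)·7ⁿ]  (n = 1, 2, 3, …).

By the ratio test, |a_{n+1}/a_n| = [(2n² + 4n + 3)/(2(n+1)² + 4(n+1) + 3)] · 3·9/7 → 27/7.
Thus R = 1/(27/7) = 7/27.

R = 7/27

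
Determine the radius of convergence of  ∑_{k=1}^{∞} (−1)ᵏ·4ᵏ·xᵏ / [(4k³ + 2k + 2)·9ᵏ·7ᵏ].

R = 63/4

The ratio of consecutive coefficients is [(4k³ + 2k + 2)/(4(k+1)³ + 2(k+1) + 2)] · 4/(9·7) → 4/63.
Thus R = 1/(4/63) = 63/4.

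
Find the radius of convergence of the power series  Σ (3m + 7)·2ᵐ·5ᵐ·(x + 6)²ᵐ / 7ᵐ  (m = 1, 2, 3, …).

The ratio of consecutive coefficients is [(3(m+1) + 7)/(3m + 7)] · 2·5/7 → 10/7.
Successive powers of (x + 6) differ by 2, so the series converges when |x + 6|² · 10/7 < 1, i.e. |x + 6| < √(7/10). So R = √70/10.

R = √70/10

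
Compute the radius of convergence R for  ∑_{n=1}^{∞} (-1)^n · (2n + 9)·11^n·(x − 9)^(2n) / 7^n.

By the ratio test, |a_{n+1}/a_n| = [(2(n+1) + 9)/(2n + 9)] · 11/7 → 11/7.
Since the exponent of (x − 9) increases by 2 each term, convergence requires |x − 9|² < 7/11, hence R = √77/11.

R = √77/11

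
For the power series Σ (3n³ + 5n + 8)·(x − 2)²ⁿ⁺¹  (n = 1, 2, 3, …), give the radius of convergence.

By the ratio test, |a_{n+1}/a_n| = (3(n+1)³ + 5(n+1) + 8)/(3n³ + 5n + 8) → 1.
Writing y = (x − 2)², the series in y has radius 1, so |x − 2| < √(1) = 1 and R = 1.

R = 1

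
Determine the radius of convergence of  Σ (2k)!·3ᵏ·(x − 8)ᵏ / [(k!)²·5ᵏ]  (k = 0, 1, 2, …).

R = 5/12

Ratio test: |a_{k+1}/a_k| = (2k+1)·(2k+2)/(k+1)² · 3/5 → 12/5 as k → ∞.
Convergence for |x − 8| · 12/5 < 1, i.e. |x − 8| < 5/12. So R = 5/12.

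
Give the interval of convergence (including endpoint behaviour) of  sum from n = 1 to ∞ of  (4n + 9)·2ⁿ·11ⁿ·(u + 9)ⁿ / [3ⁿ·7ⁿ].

(-219/22, -177/22)

Ratio test: |a_{n+1}/a_n| = [(4(n+1) + 9)/(4n + 9)] · 2·11/(3·7) → 22/21 as n → ∞.
The series converges when 22/21 · |u + 9| < 1, giving R = 21/22.
Check u = -177/22: the n-th term does not approach 0; divergence by the term test.
At u = -219/22: the terms have absolute value of order n, which does not tend to 0, so the series diverges by the divergence test.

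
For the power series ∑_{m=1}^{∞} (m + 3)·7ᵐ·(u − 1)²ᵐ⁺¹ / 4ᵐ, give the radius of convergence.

R = 2√7/7

By the ratio test, |a_{m+1}/a_m| = [((m+1) + 3)/(m + 3)] · 7/4 → 7/4.
Successive powers of (u − 1) differ by 2, so the series converges when |u − 1|² · 7/4 < 1, i.e. |u − 1| < √(4/7). So R = 2√7/7.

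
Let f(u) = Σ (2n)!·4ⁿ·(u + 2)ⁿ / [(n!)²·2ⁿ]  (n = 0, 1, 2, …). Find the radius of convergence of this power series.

By the ratio test, |a_{n+1}/a_n| = (2n+1)·(2n+2)/(n+1)² · 4/2 → 8.
The series converges when 8 · |u + 2| < 1, giving R = 1/8.

R = 1/8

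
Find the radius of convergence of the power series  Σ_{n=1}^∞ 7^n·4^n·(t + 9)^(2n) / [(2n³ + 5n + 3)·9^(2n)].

R = 9√7/14

Ratio test: |a_{n+1}/a_n| = [(2n³ + 5n + 3)/(2(n+1)³ + 5(n+1) + 3)] · 7·4/81 → 28/81 as n → ∞.
Successive powers of (t + 9) differ by 2, so the series converges when |t + 9|² · 28/81 < 1, i.e. |t + 9| < √(81/28). So R = 9√7/14.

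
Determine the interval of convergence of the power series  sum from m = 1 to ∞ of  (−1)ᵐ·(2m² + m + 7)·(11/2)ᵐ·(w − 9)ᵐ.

(97/11, 101/11)

By the ratio test, |a_{m+1}/a_m| = [(2(m+1)² + (m+1) + 7)/(2m² + m + 7)] · 11/2 → 11/2.
Convergence for |w − 9| · 11/2 < 1, i.e. |w − 9| < 2/11. So R = 2/11.
At w = 101/11: the terms have absolute value of order m², which does not tend to 0, so the series diverges by the divergence test.
At w = 97/11: the terms have absolute value of order m², which does not tend to 0, so the series diverges by the divergence test.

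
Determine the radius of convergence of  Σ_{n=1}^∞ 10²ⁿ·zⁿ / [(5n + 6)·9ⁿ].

The ratio of consecutive coefficients is [(5n + 6)/(5(n+1) + 6)] · 100/9 → 100/9.
Thus R = 1/(100/9) = 9/100.

R = 9/100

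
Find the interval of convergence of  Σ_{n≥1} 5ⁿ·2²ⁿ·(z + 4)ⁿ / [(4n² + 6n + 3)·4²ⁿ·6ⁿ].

By the ratio test, |a_{n+1}/a_n| = [(4n² + 6n + 3)/(4(n+1)² + 6(n+1) + 3)] · 5·4/(16·6) → 5/24.
Thus R = 1/(5/24) = 24/5.
At z = 4/5: the series is dominated by a constant times Σ 1/n², which converges (p = 2 > 1).
Endpoint z = -44/5: the series is dominated by a constant times Σ 1/n², which converges (p = 2 > 1).

[-44/5, 4/5]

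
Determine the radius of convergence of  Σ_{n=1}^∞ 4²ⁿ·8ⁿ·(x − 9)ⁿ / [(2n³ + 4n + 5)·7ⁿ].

R = 7/128

Ratio test: |a_{n+1}/a_n| = [(2n³ + 4n + 5)/(2(n+1)³ + 4(n+1) + 5)] · 16·8/7 → 128/7 as n → ∞.
Convergence for |x − 9| · 128/7 < 1, i.e. |x − 9| < 7/128. So R = 7/128.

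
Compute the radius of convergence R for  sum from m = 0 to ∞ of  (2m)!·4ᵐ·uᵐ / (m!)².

Ratio test: |a_{m+1}/a_m| = (2m+1)·(2m+2)/(m+1)² · 4 → 16 as m → ∞.
Convergence for |u| · 16 < 1, i.e. |u| < 1/16. So R = 1/16.

R = 1/16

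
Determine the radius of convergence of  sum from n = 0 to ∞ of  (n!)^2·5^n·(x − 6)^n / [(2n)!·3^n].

Ratio test: |a_{n+1}/a_n| = (n+1)²/[(2n+1)·(2n+2)] · 5/3 → 5/12 as n → ∞.
Thus R = 1/(5/12) = 12/5.

R = 12/5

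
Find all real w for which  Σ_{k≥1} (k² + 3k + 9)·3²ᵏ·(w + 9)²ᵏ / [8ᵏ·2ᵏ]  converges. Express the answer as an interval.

Ratio test: |a_{k+1}/a_k| = [((k+1)² + 3(k+1) + 9)/(k² + 3k + 9)] · 9/(8·2) → 9/16 as k → ∞.
Successive powers of (w + 9) differ by 2, so the series converges when |w + 9|² · 9/16 < 1, i.e. |w + 9| < √(16/9) = 4/3. So R = 4/3.
At w = -23/3: the terms do not tend to 0, so the series diverges.
At w = -31/3: the terms do not tend to 0, so the series diverges.

(-31/3, -23/3)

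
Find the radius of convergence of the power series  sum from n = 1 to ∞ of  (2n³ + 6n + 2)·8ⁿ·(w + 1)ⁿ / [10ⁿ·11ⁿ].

R = 55/4

By the ratio test, |a_{n+1}/a_n| = [(2(n+1)³ + 6(n+1) + 2)/(2n³ + 6n + 2)] · 8/(10·11) → 4/55.
Convergence for |w + 1| · 4/55 < 1, i.e. |w + 1| < 55/4. So R = 55/4.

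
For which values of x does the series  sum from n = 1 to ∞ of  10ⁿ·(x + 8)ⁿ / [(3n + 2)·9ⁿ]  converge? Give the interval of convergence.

[-89/10, -71/10)

By the ratio test, |a_{n+1}/a_n| = [(3n + 2)/(3(n+1) + 2)] · 10/9 → 10/9.
Hence the series converges for |x + 8| < 1/(10/9) = 9/10, so the radius of convergence is 9/10.
Check x = -71/10: comparison with the harmonic series Σ 1/n shows the series diverges.
Endpoint x = -89/10: an alternating series whose terms decrease to 0 in absolute value, so it converges by the Leibniz criterion.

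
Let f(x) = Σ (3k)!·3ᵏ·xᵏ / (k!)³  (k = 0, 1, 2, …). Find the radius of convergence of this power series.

Ratio test: |a_{k+1}/a_k| = (3k+1)·(3k+2)·(3k+3)/(k+1)³ · 3 → 81 as k → ∞.
Hence the series converges for |x| < 1/(81) = 1/81, so the radius of convergence is 1/81.

R = 1/81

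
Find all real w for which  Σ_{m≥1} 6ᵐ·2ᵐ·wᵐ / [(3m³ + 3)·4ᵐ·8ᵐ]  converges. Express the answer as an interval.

[-8/3, 8/3]

Ratio test: |a_{m+1}/a_m| = [(3m³ + 3)/(3(m+1)³ + 3)] · 6·2/(4·8) → 3/8 as m → ∞.
Thus R = 1/(3/8) = 8/3.
Check w = 8/3: the series is dominated by a constant times Σ 1/m³, which converges (p = 3 > 1).
Endpoint w = -8/3: absolute convergence follows by limit comparison with Σ 1/m³.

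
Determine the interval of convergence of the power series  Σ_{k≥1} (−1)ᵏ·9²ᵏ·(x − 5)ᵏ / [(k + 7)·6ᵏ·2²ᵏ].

Ratio test: |a_{k+1}/a_k| = [(k + 7)/((k+1) + 7)] · 81/(6·4) → 27/8 as k → ∞.
The series converges when 27/8 · |x − 5| < 1, giving R = 8/27.
At x = 143/27: convergence follows from the alternating series test (terms decrease monotonically to 0).
At x = 127/27: the terms behave like c/k; limit comparison with the harmonic series gives divergence.

(127/27, 143/27]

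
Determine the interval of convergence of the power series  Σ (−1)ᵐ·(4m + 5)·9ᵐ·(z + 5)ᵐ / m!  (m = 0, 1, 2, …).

The ratio of consecutive coefficients is (4(m+1) + 5)/(4m + 5) · 9 · 1/(m+1) → 0.
Since the limit is 0 < 1 for every z, the series converges on all of ℝ and R = ∞.

(−∞, ∞)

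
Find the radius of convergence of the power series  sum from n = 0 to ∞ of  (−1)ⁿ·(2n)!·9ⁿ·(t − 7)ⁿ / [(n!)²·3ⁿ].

Ratio test: |a_{n+1}/a_n| = (2n+1)·(2n+2)/(n+1)² · 9/3 → 12 as n → ∞.
Thus R = 1/(12) = 1/12.

R = 1/12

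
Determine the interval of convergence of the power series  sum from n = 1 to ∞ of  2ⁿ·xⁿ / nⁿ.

By the Cauchy root test, |a_n|^(1/n) = 2/n → 0.
Since the n-th root of |a_n| tends to 0, the series converges for all real x; R = ∞.

(−∞, ∞)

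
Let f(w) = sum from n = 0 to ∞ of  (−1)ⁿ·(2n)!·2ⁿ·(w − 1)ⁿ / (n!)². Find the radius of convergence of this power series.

Apply the ratio test: |a_{n+1}| / |a_n| = (2n+1)·(2n+2)/(n+1)² · 2, which tends to 8 as n → ∞.
The series converges when 8 · |w − 1| < 1, giving R = 1/8.

R = 1/8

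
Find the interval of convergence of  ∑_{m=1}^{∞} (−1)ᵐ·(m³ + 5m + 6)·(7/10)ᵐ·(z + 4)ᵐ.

(-38/7, -18/7)

By the ratio test, |a_{m+1}/a_m| = [((m+1)³ + 5(m+1) + 6)/(m³ + 5m + 6)] · 7/10 → 7/10.
Hence the series converges for |z + 4| < 1/(7/10) = 10/7, so the radius of convergence is 10/7.
At z = -18/7: the terms have absolute value of order m³, which does not tend to 0, so the series diverges by the divergence test.
Endpoint z = -38/7: the terms do not tend to 0, so the series diverges.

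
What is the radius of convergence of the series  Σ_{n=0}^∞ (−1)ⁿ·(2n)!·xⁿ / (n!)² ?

R = 1/4

The ratio of consecutive coefficients is (2n+1)·(2n+2)/(n+1)² → 4.
The series converges when 4 · |x| < 1, giving R = 1/4.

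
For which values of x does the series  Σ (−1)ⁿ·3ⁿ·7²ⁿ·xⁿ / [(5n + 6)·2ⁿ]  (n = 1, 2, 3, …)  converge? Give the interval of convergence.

Apply the ratio test: |a_{n+1}| / |a_n| = [(5n + 6)/(5(n+1) + 6)] · 3·49/2, which tends to 147/2 as n → ∞.
The series converges when 147/2 · |x| < 1, giving R = 2/147.
When x = 2/147, the terms alternate in sign and decrease monotonically to 0 in absolute value (size ~ c/n), so the alternating series test gives convergence.
At x = -2/147: the terms behave like c/n; limit comparison with the harmonic series gives divergence.

(-2/147, 2/147]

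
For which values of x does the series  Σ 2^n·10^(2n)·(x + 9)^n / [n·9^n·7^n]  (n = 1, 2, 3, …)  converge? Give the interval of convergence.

By the ratio test, |a_{n+1}/a_n| = [n/(n+1)] · 2·100/(9·7) → 200/63.
The series converges when 200/63 · |x + 9| < 1, giving R = 63/200.
When x = -1737/200, the terms behave like c/n; limit comparison with the harmonic series gives divergence.
At x = -1863/200: convergence follows from the alternating series test (terms decrease monotonically to 0).

[-1863/200, -1737/200)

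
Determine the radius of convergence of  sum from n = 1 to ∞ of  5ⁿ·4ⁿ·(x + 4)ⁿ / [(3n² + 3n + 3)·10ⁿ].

R = 1/2

By the ratio test, |a_{n+1}/a_n| = [(3n² + 3n + 3)/(3(n+1)² + 3(n+1) + 3)] · 5·4/10 → 2.
Hence the series converges for |x + 4| < 1/(2) = 1/2, so the radius of convergence is 1/2.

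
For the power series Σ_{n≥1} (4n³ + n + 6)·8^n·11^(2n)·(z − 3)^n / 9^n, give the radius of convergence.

Ratio test: |a_{n+1}/a_n| = [(4(n+1)³ + (n+1) + 6)/(4n³ + n + 6)] · 8·121/9 → 968/9 as n → ∞.
Thus R = 1/(968/9) = 9/968.

R = 9/968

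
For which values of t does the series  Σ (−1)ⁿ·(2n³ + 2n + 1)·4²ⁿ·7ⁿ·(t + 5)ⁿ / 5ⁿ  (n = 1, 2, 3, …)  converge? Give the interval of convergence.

The ratio of consecutive coefficients is [(2(n+1)³ + 2(n+1) + 1)/(2n³ + 2n + 1)] · 16·7/5 → 112/5.
Convergence for |t + 5| · 112/5 < 1, i.e. |t + 5| < 5/112. So R = 5/112.
At t = -555/112: the n-th term does not approach 0; divergence by the term test.
At t = -565/112: the terms do not tend to 0, so the series diverges.

(-565/112, -555/112)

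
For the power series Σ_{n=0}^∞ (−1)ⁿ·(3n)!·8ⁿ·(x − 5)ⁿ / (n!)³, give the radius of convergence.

R = 1/216

The ratio of consecutive coefficients is (3n+1)·(3n+2)·(3n+3)/(n+1)³ · 8 → 216.
Convergence for |x − 5| · 216 < 1, i.e. |x − 5| < 1/216. So R = 1/216.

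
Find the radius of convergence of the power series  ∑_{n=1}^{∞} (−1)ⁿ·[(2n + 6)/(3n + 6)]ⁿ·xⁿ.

R = 3/2

By the Cauchy root test, |a_n|^(1/n) = (2n + 6)/(3n + 6) → 2/3.
Convergence for |x| · 2/3 < 1, i.e. |x| < 3/2. So R = 3/2.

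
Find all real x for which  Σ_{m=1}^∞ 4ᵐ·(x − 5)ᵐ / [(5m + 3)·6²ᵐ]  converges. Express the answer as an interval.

[-4, 14)

By the ratio test, |a_{m+1}/a_m| = [(5m + 3)/(5(m+1) + 3)] · 4/36 → 1/9.
Convergence for |x − 5| · 1/9 < 1, i.e. |x − 5| < 9. So R = 9.
Check x = 14: the terms are asymptotic to a nonzero constant times 1/m, so the series diverges by limit comparison with Σ 1/m.
When x = -4, the terms alternate in sign and decrease monotonically to 0 in absolute value (size ~ c/m), so the alternating series test gives convergence.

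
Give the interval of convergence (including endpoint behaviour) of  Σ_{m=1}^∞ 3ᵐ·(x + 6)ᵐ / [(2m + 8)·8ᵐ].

[-26/3, -10/3)

By the ratio test, |a_{m+1}/a_m| = [(2m + 8)/(2(m+1) + 8)] · 3/8 → 3/8.
Hence the series converges for |x + 6| < 1/(3/8) = 8/3, so the radius of convergence is 8/3.
Check x = -10/3: the terms behave like c/m; limit comparison with the harmonic series gives divergence.
Check x = -26/3: an alternating series whose terms decrease to 0 in absolute value, so it converges by the Leibniz criterion.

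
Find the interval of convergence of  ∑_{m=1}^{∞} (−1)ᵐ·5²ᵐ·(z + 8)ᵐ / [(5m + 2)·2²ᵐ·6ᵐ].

(-224/25, -176/25]

Ratio test: |a_{m+1}/a_m| = [(5m + 2)/(5(m+1) + 2)] · 25/(4·6) → 25/24 as m → ∞.
Hence the series converges for |z + 8| < 1/(25/24) = 24/25, so the radius of convergence is 24/25.
At z = -176/25: an alternating series whose terms decrease to 0 in absolute value, so it converges by the Leibniz criterion.
Endpoint z = -224/25: the terms behave like c/m; limit comparison with the harmonic series gives divergence.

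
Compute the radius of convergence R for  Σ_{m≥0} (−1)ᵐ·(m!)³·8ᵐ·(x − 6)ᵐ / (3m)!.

R = 27/8

Ratio test: |a_{m+1}/a_m| = (m+1)³/[(3m+1)·(3m+2)·(3m+3)] · 8 → 8/27 as m → ∞.
The series converges when 8/27 · |x − 6| < 1, giving R = 27/8.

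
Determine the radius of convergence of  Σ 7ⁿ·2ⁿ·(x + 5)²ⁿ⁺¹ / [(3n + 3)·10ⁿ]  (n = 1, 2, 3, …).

R = √35/7

By the ratio test, |a_{n+1}/a_n| = [(3n + 3)/(3(n+1) + 3)] · 7·2/10 → 7/5.
Writing y = (x + 5)², the series in y has radius 5/7, so |x + 5| < √(5/7) and R = √35/7.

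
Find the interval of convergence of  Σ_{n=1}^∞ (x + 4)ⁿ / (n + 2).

By the ratio test, |a_{n+1}/a_n| = (n + 2)/((n+1) + 2) → 1.
Convergence for |x + 4| < 1, so R = 1.
Endpoint x = -3: comparison with the harmonic series Σ 1/n shows the series diverges.
When x = -5, the terms alternate in sign and decrease monotonically to 0 in absolute value (size ~ c/n), so the alternating series test gives convergence.

[-5, -3)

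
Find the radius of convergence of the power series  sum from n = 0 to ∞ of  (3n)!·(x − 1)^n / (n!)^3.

Ratio test: |a_{n+1}/a_n| = (3n+1)·(3n+2)·(3n+3)/(n+1)³ → 27 as n → ∞.
Hence the series converges for |x − 1| < 1/(27) = 1/27, so the radius of convergence is 1/27.

R = 1/27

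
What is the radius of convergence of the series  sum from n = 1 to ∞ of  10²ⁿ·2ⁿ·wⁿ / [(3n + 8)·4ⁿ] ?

R = 1/50

Ratio test: |a_{n+1}/a_n| = [(3n + 8)/(3(n+1) + 8)] · 100·2/4 → 50 as n → ∞.
Convergence for |w| · 50 < 1, i.e. |w| < 1/50. So R = 1/50.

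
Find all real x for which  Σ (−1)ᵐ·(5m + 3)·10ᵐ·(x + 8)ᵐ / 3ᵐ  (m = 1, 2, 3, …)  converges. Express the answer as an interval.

Ratio test: |a_{m+1}/a_m| = [(5(m+1) + 3)/(5m + 3)] · 10/3 → 10/3 as m → ∞.
Thus R = 1/(10/3) = 3/10.
At x = -77/10: the m-th term does not approach 0; divergence by the term test.
When x = -83/10, the terms have absolute value of order m, which does not tend to 0, so the series diverges by the divergence test.

(-83/10, -77/10)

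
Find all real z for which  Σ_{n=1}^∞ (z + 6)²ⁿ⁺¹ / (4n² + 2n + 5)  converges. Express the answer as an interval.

Apply the ratio test: |a_{n+1}| / |a_n| = (4n² + 2n + 5)/(4(n+1)² + 2(n+1) + 5), which tends to 1 as n → ∞.
Writing y = (z + 6)², the series in y has radius 1, so |z + 6| < √(1) = 1 and R = 1.
When z = -5, the series is dominated by a constant times Σ 1/n², which converges (p = 2 > 1).
Check z = -7: the series is dominated by a constant times Σ 1/n², which converges (p = 2 > 1).

[-7, -5]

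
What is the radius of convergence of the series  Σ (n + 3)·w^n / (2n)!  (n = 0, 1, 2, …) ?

R = ∞

By the ratio test, |a_{n+1}/a_n| = ((n+1) + 3)/(n + 3) · 1/[(2n+1)·(2n+2)] → 0.
The ratio tends to 0 regardless of w, hence R = ∞.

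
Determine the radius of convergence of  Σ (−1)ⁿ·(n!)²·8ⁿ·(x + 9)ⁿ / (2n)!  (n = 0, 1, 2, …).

R = 1/2

Ratio test: |a_{n+1}/a_n| = (n+1)²/[(2n+1)·(2n+2)] · 8 → 2 as n → ∞.
Convergence for |x + 9| · 2 < 1, i.e. |x + 9| < 1/2. So R = 1/2.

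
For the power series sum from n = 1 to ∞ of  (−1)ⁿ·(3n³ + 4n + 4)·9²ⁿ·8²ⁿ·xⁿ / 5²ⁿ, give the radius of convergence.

Ratio test: |a_{n+1}/a_n| = [(3(n+1)³ + 4(n+1) + 4)/(3n³ + 4n + 4)] · 81·64/25 → 5184/25 as n → ∞.
Hence the series converges for |x| < 1/(5184/25) = 25/5184, so the radius of convergence is 25/5184.

R = 25/5184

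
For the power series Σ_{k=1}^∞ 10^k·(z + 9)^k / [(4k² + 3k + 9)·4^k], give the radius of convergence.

R = 2/5

By the ratio test, |a_{k+1}/a_k| = [(4k² + 3k + 9)/(4(k+1)² + 3(k+1) + 9)] · 10/4 → 5/2.
The series converges when 5/2 · |z + 9| < 1, giving R = 2/5.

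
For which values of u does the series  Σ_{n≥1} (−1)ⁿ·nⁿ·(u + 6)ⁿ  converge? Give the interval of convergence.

By the Cauchy root test, |a_n|^(1/n) = n → ∞.
Since the n-th root of |a_n| is unbounded, the series converges only at u = -6; R = 0.

{-6}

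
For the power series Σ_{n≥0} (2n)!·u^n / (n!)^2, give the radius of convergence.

Ratio test: |a_{n+1}/a_n| = (2n+1)·(2n+2)/(n+1)² → 4 as n → ∞.
Hence the series converges for |u| < 1/(4) = 1/4, so the radius of convergence is 1/4.

R = 1/4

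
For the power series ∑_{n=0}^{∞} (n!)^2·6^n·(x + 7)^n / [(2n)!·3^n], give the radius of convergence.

R = 2

Ratio test: |a_{n+1}/a_n| = (n+1)²/[(2n+1)·(2n+2)] · 6/3 → 1/2 as n → ∞.
Convergence for |x + 7| · 1/2 < 1, i.e. |x + 7| < 2. So R = 2.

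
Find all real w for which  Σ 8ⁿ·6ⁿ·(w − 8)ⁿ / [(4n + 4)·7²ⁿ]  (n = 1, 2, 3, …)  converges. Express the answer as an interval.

[335/48, 433/48)

Apply the ratio test: |a_{n+1}| / |a_n| = [(4n + 4)/(4(n+1) + 4)] · 8·6/49, which tends to 48/49 as n → ∞.
Hence the series converges for |w − 8| < 1/(48/49) = 49/48, so the radius of convergence is 49/48.
Endpoint w = 433/48: comparison with the harmonic series Σ 1/n shows the series diverges.
Endpoint w = 335/48: the terms alternate in sign and decrease monotonically to 0 in absolute value (size ~ c/n), so the alternating series test gives convergence.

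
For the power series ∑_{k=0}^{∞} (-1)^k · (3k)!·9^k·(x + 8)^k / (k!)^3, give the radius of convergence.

By the ratio test, |a_{k+1}/a_k| = (3k+1)·(3k+2)·(3k+3)/(k+1)³ · 9 → 243.
The series converges when 243 · |x + 8| < 1, giving R = 1/243.

R = 1/243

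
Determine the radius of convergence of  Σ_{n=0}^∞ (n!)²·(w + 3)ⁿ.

Apply the ratio test: |a_{n+1}| / |a_n| = (n+1)², which tends to ∞ as n → ∞.
Since the ratio → ∞, the series diverges for every w ≠ -3, and R = 0.

R = 0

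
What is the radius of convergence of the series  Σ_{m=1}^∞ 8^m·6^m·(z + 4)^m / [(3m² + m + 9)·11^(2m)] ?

By the ratio test, |a_{m+1}/a_m| = [(3m² + m + 9)/(3(m+1)² + (m+1) + 9)] · 8·6/121 → 48/121.
The series converges when 48/121 · |z + 4| < 1, giving R = 121/48.

R = 121/48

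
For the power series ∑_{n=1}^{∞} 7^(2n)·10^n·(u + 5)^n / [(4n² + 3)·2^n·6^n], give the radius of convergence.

Apply the ratio test: |a_{n+1}| / |a_n| = [(4n² + 3)/(4(n+1)² + 3)] · 49·10/(2·6), which tends to 245/6 as n → ∞.
Thus R = 1/(245/6) = 6/245.

R = 6/245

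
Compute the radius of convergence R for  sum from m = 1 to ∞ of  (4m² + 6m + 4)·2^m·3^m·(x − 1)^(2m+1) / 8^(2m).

R = 4√6/3

Ratio test: |a_{m+1}/a_m| = [(4(m+1)² + 6(m+1) + 4)/(4m² + 6m + 4)] · 2·3/64 → 3/32 as m → ∞.
Successive powers of (x − 1) differ by 2, so the series converges when |x − 1|² · 3/32 < 1, i.e. |x − 1| < √(32/3). So R = 4√6/3.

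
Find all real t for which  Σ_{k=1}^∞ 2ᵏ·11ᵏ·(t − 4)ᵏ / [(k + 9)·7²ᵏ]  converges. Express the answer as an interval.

[39/22, 137/22)

The ratio of consecutive coefficients is [(k + 9)/((k+1) + 9)] · 2·11/49 → 22/49.
Hence the series converges for |t − 4| < 1/(22/49) = 49/22, so the radius of convergence is 49/22.
When t = 137/22, comparison with the harmonic series Σ 1/k shows the series diverges.
When t = 39/22, convergence follows from the alternating series test (terms decrease monotonically to 0).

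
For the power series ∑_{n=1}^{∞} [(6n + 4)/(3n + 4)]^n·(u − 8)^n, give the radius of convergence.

Applying the root test, |a_n|^(1/n) = (6n + 4)/(3n + 4) → 2.
Thus R = 1/(2) = 1/2.

R = 1/2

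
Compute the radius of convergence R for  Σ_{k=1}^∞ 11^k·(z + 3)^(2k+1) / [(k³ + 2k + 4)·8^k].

The ratio of consecutive coefficients is [(k³ + 2k + 4)/((k+1)³ + 2(k+1) + 4)] · 11/8 → 11/8.
Writing y = (z + 3)², the series in y has radius 8/11, so |z + 3| < √(8/11) and R = 2√22/11.

R = 2√22/11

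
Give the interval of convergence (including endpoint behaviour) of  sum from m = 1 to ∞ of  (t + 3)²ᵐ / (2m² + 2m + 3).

By the ratio test, |a_{m+1}/a_m| = (2m² + 2m + 3)/(2(m+1)² + 2(m+1) + 3) → 1.
Successive powers of (t + 3) differ by 2, so the series converges when |t + 3|² · 1 < 1, i.e. |t + 3| < √(1) = 1. So R = 1.
When t = -2, the series is dominated by a constant times Σ 1/m², which converges (p = 2 > 1).
Check t = -4: absolute convergence follows by limit comparison with Σ 1/m².

[-4, -2]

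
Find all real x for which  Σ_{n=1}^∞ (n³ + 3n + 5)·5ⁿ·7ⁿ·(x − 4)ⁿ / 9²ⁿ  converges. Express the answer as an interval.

(59/35, 221/35)

By the ratio test, |a_{n+1}/a_n| = [((n+1)³ + 3(n+1) + 5)/(n³ + 3n + 5)] · 5·7/81 → 35/81.
The series converges when 35/81 · |x − 4| < 1, giving R = 81/35.
Check x = 221/35: the terms have absolute value of order n³, which does not tend to 0, so the series diverges by the divergence test.
Endpoint x = 59/35: the terms have absolute value of order n³, which does not tend to 0, so the series diverges by the divergence test.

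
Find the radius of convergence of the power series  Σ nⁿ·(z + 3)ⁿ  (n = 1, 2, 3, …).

R = 0

Root test: |a_n|^(1/n) = n → ∞.
The root grows without bound, so R = 0 (convergence only at z = -3).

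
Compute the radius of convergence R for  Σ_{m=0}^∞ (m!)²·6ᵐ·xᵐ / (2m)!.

R = 2/3

Ratio test: |a_{m+1}/a_m| = (m+1)²/[(2m+1)·(2m+2)] · 6 → 3/2 as m → ∞.
The series converges when 3/2 · |x| < 1, giving R = 2/3.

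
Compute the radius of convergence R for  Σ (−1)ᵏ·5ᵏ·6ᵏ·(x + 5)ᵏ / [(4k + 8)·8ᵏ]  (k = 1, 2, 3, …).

R = 4/15

By the ratio test, |a_{k+1}/a_k| = [(4k + 8)/(4(k+1) + 8)] · 5·6/8 → 15/4.
Convergence for |x + 5| · 15/4 < 1, i.e. |x + 5| < 4/15. So R = 4/15.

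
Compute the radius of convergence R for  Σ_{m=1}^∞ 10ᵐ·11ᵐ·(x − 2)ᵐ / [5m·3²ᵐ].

Apply the ratio test: |a_{m+1}| / |a_m| = [5m/5(m+1)] · 10·11/9, which tends to 110/9 as m → ∞.
Thus R = 1/(110/9) = 9/110.

R = 9/110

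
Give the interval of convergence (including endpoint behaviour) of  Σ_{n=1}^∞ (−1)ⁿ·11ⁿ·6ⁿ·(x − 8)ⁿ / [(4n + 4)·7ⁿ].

(521/66, 535/66]

By the ratio test, |a_{n+1}/a_n| = [(4n + 4)/(4(n+1) + 4)] · 11·6/7 → 66/7.
The series converges when 66/7 · |x − 8| < 1, giving R = 7/66.
When x = 535/66, convergence follows from the alternating series test (terms decrease monotonically to 0).
At x = 521/66: the terms behave like c/n; limit comparison with the harmonic series gives divergence.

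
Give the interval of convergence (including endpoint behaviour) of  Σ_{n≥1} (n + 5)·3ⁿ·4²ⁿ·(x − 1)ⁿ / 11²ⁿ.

(-73/48, 169/48)

The ratio of consecutive coefficients is [((n+1) + 5)/(n + 5)] · 3·16/121 → 48/121.
Thus R = 1/(48/121) = 121/48.
Endpoint x = 169/48: the terms do not tend to 0, so the series diverges.
At x = -73/48: the terms have absolute value of order n, which does not tend to 0, so the series diverges by the divergence test.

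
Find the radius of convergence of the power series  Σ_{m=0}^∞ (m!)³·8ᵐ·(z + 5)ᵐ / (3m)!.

R = 27/8

The ratio of consecutive coefficients is (m+1)³/[(3m+1)·(3m+2)·(3m+3)] · 8 → 8/27.
The series converges when 8/27 · |z + 5| < 1, giving R = 27/8.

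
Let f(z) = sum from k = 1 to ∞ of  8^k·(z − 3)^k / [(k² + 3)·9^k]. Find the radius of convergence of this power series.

By the ratio test, |a_{k+1}/a_k| = [(k² + 3)/((k+1)² + 3)] · 8/9 → 8/9.
Convergence for |z − 3| · 8/9 < 1, i.e. |z − 3| < 9/8. So R = 9/8.

R = 9/8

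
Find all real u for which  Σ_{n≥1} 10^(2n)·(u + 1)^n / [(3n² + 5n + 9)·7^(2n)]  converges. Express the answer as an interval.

[-149/100, -51/100]

Ratio test: |a_{n+1}/a_n| = [(3n² + 5n + 9)/(3(n+1)² + 5(n+1) + 9)] · 100/49 → 100/49 as n → ∞.
Thus R = 1/(100/49) = 49/100.
At u = -51/100: the series is dominated by a constant times Σ 1/n², which converges (p = 2 > 1).
Check u = -149/100: absolute convergence follows by limit comparison with Σ 1/n².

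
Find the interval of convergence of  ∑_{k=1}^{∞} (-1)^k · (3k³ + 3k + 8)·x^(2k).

(-1, 1)

By the ratio test, |a_{k+1}/a_k| = (3(k+1)³ + 3(k+1) + 8)/(3k³ + 3k + 8) → 1.
Since the exponent of x increases by 2 each term, convergence requires |x|² < 1, hence R = 1.
When x = 1, the k-th term does not approach 0; divergence by the term test.
Check x = -1: the k-th term does not approach 0; divergence by the term test.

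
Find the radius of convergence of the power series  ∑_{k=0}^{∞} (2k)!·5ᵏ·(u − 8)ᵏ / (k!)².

Ratio test: |a_{k+1}/a_k| = (2k+1)·(2k+2)/(k+1)² · 5 → 20 as k → ∞.
Thus R = 1/(20) = 1/20.

R = 1/20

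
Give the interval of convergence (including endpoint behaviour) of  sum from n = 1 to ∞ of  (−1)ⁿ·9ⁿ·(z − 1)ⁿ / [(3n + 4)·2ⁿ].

(7/9, 11/9]

The ratio of consecutive coefficients is [(3n + 4)/(3(n+1) + 4)] · 9/2 → 9/2.
The series converges when 9/2 · |z − 1| < 1, giving R = 2/9.
Check z = 11/9: convergence follows from the alternating series test (terms decrease monotonically to 0).
Check z = 7/9: the terms behave like c/n; limit comparison with the harmonic series gives divergence.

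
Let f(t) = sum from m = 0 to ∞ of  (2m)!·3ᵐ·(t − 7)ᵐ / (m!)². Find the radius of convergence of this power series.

Apply the ratio test: |a_{m+1}| / |a_m| = (2m+1)·(2m+2)/(m+1)² · 3, which tends to 12 as m → ∞.
Convergence for |t − 7| · 12 < 1, i.e. |t − 7| < 1/12. So R = 1/12.

R = 1/12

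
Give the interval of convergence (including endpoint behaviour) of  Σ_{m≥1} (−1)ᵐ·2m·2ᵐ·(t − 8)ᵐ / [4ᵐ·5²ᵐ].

(-42, 58)

By the ratio test, |a_{m+1}/a_m| = [2(m+1)/2m] · 2/(4·25) → 1/50.
The series converges when 1/50 · |t − 8| < 1, giving R = 50.
When t = 58, the terms do not tend to 0, so the series diverges.
At t = -42: the m-th term does not approach 0; divergence by the term test.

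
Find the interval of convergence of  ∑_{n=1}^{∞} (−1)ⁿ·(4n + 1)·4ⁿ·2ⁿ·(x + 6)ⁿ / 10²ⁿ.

Ratio test: |a_{n+1}/a_n| = [(4(n+1) + 1)/(4n + 1)] · 4·2/100 → 2/25 as n → ∞.
Convergence for |x + 6| · 2/25 < 1, i.e. |x + 6| < 25/2. So R = 25/2.
Check x = 13/2: the terms do not tend to 0, so the series diverges.
Check x = -37/2: the terms have absolute value of order n, which does not tend to 0, so the series diverges by the divergence test.

(-37/2, 13/2)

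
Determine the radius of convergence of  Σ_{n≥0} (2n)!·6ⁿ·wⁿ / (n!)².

R = 1/24

Apply the ratio test: |a_{n+1}| / |a_n| = (2n+1)·(2n+2)/(n+1)² · 6, which tends to 24 as n → ∞.
Convergence for |w| · 24 < 1, i.e. |w| < 1/24. So R = 1/24.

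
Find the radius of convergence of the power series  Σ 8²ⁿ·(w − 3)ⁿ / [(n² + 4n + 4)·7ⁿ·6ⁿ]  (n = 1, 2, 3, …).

R = 21/32

Apply the ratio test: |a_{n+1}| / |a_n| = [(n² + 4n + 4)/((n+1)² + 4(n+1) + 4)] · 64/(7·6), which tends to 32/21 as n → ∞.
Convergence for |w − 3| · 32/21 < 1, i.e. |w − 3| < 21/32. So R = 21/32.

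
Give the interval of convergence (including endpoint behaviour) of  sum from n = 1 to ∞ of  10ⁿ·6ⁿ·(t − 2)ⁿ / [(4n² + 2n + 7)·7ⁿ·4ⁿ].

[23/15, 37/15]

The ratio of consecutive coefficients is [(4n² + 2n + 7)/(4(n+1)² + 2(n+1) + 7)] · 10·6/(7·4) → 15/7.
Thus R = 1/(15/7) = 7/15.
Check t = 37/15: absolute convergence follows by limit comparison with Σ 1/n².
When t = 23/15, absolute convergence follows by limit comparison with Σ 1/n².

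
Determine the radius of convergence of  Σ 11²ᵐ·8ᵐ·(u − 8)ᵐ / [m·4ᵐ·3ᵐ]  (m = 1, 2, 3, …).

By the ratio test, |a_{m+1}/a_m| = [m/(m+1)] · 121·8/(4·3) → 242/3.
Convergence for |u − 8| · 242/3 < 1, i.e. |u − 8| < 3/242. So R = 3/242.

R = 3/242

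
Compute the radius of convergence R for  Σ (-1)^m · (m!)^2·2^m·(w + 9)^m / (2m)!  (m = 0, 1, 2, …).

Ratio test: |a_{m+1}/a_m| = (m+1)²/[(2m+1)·(2m+2)] · 2 → 1/2 as m → ∞.
Convergence for |w + 9| · 1/2 < 1, i.e. |w + 9| < 2. So R = 2.

R = 2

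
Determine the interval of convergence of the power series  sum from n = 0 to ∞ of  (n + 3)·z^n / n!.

Apply the ratio test: |a_{n+1}| / |a_n| = ((n+1) + 3)/(n + 3) · 1/(n+1), which tends to 0 as n → ∞.
The limit is 0, so the series converges for all z; R = ∞.

(−∞, ∞)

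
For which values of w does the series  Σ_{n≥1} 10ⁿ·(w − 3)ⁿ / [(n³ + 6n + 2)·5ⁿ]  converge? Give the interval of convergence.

Ratio test: |a_{n+1}/a_n| = [(n³ + 6n + 2)/((n+1)³ + 6(n+1) + 2)] · 10/5 → 2 as n → ∞.
The series converges when 2 · |w − 3| < 1, giving R = 1/2.
When w = 7/2, absolute convergence follows by limit comparison with Σ 1/n³.
Endpoint w = 5/2: the series is dominated by a constant times Σ 1/n³, which converges (p = 3 > 1).

[5/2, 7/2]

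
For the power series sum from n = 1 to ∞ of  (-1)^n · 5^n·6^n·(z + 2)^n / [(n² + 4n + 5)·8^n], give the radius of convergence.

R = 4/15

By the ratio test, |a_{n+1}/a_n| = [(n² + 4n + 5)/((n+1)² + 4(n+1) + 5)] · 5·6/8 → 15/4.
Hence the series converges for |z + 2| < 1/(15/4) = 4/15, so the radius of convergence is 4/15.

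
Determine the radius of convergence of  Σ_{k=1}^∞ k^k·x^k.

R = 0

Applying the root test, |a_k|^(1/k) = k → ∞.
Since the k-th root of |a_k| is unbounded, the series converges only at x = 0; R = 0.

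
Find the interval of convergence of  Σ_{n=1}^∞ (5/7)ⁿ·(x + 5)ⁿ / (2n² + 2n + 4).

The ratio of consecutive coefficients is [(2n² + 2n + 4)/(2(n+1)² + 2(n+1) + 4)] · 5/7 → 5/7.
The series converges when 5/7 · |x + 5| < 1, giving R = 7/5.
When x = -18/5, the series is dominated by a constant times Σ 1/n², which converges (p = 2 > 1).
When x = -32/5, the series is dominated by a constant times Σ 1/n², which converges (p = 2 > 1).

[-32/5, -18/5]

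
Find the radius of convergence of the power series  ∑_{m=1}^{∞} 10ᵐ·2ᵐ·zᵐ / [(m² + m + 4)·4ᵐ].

R = 1/5

By the ratio test, |a_{m+1}/a_m| = [(m² + m + 4)/((m+1)² + (m+1) + 4)] · 10·2/4 → 5.
Convergence for |z| · 5 < 1, i.e. |z| < 1/5. So R = 1/5.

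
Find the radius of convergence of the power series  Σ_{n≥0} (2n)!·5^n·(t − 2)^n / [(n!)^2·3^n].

The ratio of consecutive coefficients is (2n+1)·(2n+2)/(n+1)² · 5/3 → 20/3.
Thus R = 1/(20/3) = 3/20.

R = 3/20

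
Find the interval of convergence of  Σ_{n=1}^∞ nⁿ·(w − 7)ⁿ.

{7}

Root test: |a_n|^(1/n) = n → ∞.
Since the n-th root of |a_n| is unbounded, the series converges only at w = 7; R = 0.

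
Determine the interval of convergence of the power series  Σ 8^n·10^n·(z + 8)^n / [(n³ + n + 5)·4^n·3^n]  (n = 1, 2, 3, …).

[-163/20, -157/20]

Ratio test: |a_{n+1}/a_n| = [(n³ + n + 5)/((n+1)³ + (n+1) + 5)] · 8·10/(4·3) → 20/3 as n → ∞.
The series converges when 20/3 · |z + 8| < 1, giving R = 3/20.
Check z = -157/20: the terms are on the order of 1/n³, so the series converges absolutely by comparison with the p-series (p = 3 > 1).
Check z = -163/20: the terms are on the order of 1/n³, so the series converges absolutely by comparison with the p-series (p = 3 > 1).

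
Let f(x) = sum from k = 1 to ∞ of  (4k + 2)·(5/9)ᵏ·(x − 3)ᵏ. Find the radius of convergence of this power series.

The ratio of consecutive coefficients is [(4(k+1) + 2)/(4k + 2)] · 5/9 → 5/9.
Thus R = 1/(5/9) = 9/5.

R = 9/5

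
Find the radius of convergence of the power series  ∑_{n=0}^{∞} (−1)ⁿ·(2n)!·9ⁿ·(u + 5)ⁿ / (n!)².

The ratio of consecutive coefficients is (2n+1)·(2n+2)/(n+1)² · 9 → 36.
The series converges when 36 · |u + 5| < 1, giving R = 1/36.

R = 1/36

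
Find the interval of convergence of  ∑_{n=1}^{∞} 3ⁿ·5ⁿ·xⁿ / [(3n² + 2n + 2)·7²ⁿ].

Apply the ratio test: |a_{n+1}| / |a_n| = [(3n² + 2n + 2)/(3(n+1)² + 2(n+1) + 2)] · 3·5/49, which tends to 15/49 as n → ∞.
Convergence for |x| · 15/49 < 1, i.e. |x| < 49/15. So R = 49/15.
Check x = 49/15: the series is dominated by a constant times Σ 1/n², which converges (p = 2 > 1).
At x = -49/15: the terms are on the order of 1/n², so the series converges absolutely by comparison with the p-series (p = 2 > 1).

[-49/15, 49/15]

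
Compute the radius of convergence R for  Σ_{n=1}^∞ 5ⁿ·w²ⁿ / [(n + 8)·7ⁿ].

The ratio of consecutive coefficients is [(n + 8)/((n+1) + 8)] · 5/7 → 5/7.
Since the exponent of w increases by 2 each term, convergence requires |w|² < 7/5, hence R = √35/5.

R = √35/5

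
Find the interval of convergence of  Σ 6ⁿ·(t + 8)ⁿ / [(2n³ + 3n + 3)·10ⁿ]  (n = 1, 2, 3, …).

[-29/3, -19/3]

The ratio of consecutive coefficients is [(2n³ + 3n + 3)/(2(n+1)³ + 3(n+1) + 3)] · 6/10 → 3/5.
Convergence for |t + 8| · 3/5 < 1, i.e. |t + 8| < 5/3. So R = 5/3.
Endpoint t = -19/3: absolute convergence follows by limit comparison with Σ 1/n³.
Endpoint t = -29/3: the terms are on the order of 1/n³, so the series converges absolutely by comparison with the p-series (p = 3 > 1).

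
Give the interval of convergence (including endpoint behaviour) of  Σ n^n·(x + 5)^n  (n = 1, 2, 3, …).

Root test: |a_n|^(1/n) = n → ∞.
Since the n-th root of |a_n| is unbounded, the series converges only at x = -5; R = 0.

{-5}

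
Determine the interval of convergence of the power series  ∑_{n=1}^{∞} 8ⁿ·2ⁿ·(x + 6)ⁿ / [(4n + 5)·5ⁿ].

By the ratio test, |a_{n+1}/a_n| = [(4n + 5)/(4(n+1) + 5)] · 8·2/5 → 16/5.
The series converges when 16/5 · |x + 6| < 1, giving R = 5/16.
Endpoint x = -91/16: the terms are asymptotic to a nonzero constant times 1/n, so the series diverges by limit comparison with Σ 1/n.
When x = -101/16, the terms alternate in sign and decrease monotonically to 0 in absolute value (size ~ c/n), so the alternating series test gives convergence.

[-101/16, -91/16)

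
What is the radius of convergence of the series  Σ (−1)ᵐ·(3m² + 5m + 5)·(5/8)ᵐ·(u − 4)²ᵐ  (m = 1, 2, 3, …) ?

R = 2√10/5

By the ratio test, |a_{m+1}/a_m| = [(3(m+1)² + 5(m+1) + 5)/(3m² + 5m + 5)] · 5/8 → 5/8.
Writing y = (u − 4)², the series in y has radius 8/5, so |u − 4| < √(8/5) and R = 2√10/5.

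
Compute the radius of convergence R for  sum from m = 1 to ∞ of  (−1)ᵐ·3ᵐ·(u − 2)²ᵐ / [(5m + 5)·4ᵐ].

Apply the ratio test: |a_{m+1}| / |a_m| = [(5m + 5)/(5(m+1) + 5)] · 3/4, which tends to 3/4 as m → ∞.
Writing y = (u − 2)², the series in y has radius 4/3, so |u − 2| < √(4/3) and R = 2√3/3.

R = 2√3/3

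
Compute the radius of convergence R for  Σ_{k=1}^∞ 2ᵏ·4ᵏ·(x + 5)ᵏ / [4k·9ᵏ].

R = 9/8

The ratio of consecutive coefficients is [4k/4(k+1)] · 2·4/9 → 8/9.
Thus R = 1/(8/9) = 9/8.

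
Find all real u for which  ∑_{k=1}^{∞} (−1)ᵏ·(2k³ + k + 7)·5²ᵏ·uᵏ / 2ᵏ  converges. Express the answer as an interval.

(-2/25, 2/25)

Apply the ratio test: |a_{k+1}| / |a_k| = [(2(k+1)³ + (k+1) + 7)/(2k³ + k + 7)] · 25/2, which tends to 25/2 as k → ∞.
The series converges when 25/2 · |u| < 1, giving R = 2/25.
Check u = 2/25: the terms have absolute value of order k³, which does not tend to 0, so the series diverges by the divergence test.
When u = -2/25, the k-th term does not approach 0; divergence by the term test.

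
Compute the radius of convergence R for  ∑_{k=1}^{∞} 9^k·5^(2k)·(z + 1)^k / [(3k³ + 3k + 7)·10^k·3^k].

R = 2/15

By the ratio test, |a_{k+1}/a_k| = [(3k³ + 3k + 7)/(3(k+1)³ + 3(k+1) + 7)] · 9·25/(10·3) → 15/2.
Convergence for |z + 1| · 15/2 < 1, i.e. |z + 1| < 2/15. So R = 2/15.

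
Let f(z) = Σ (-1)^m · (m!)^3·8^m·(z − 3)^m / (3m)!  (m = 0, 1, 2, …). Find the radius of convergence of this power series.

Ratio test: |a_{m+1}/a_m| = (m+1)³/[(3m+1)·(3m+2)·(3m+3)] · 8 → 8/27 as m → ∞.
Hence the series converges for |z − 3| < 1/(8/27) = 27/8, so the radius of convergence is 27/8.

R = 27/8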